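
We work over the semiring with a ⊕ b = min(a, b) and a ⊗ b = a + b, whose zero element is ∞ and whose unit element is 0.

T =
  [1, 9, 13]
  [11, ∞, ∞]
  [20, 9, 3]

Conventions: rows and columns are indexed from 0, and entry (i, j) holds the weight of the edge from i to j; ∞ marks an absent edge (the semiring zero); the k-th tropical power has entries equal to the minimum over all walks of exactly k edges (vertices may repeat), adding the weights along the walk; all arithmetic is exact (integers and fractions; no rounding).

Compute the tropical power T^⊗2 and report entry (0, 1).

T^⊗2:
  [2, 10, 14]
  [12, 20, 24]
  [20, 12, 6]
Key observation: the optimum is the walk 0->0->1, with weight 1 + 9 = 10.
Optimal value attained by: walk 0->0->1.
Answer: (T^⊗2)[0][1] = 10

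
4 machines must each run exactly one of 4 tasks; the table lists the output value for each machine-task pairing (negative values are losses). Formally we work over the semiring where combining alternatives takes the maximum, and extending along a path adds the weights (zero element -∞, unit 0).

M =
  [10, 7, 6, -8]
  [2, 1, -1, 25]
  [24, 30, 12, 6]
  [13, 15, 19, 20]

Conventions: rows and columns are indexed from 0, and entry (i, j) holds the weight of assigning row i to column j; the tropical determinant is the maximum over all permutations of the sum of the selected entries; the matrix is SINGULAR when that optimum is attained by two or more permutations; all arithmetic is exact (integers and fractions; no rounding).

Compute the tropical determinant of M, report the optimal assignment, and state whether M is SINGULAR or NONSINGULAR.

σ = (0, 1, 2, 3): 10 + 1 + 12 + 20 = 43
σ = (0, 1, 3, 2): 10 + 1 + 6 + 19 = 36
σ = (0, 2, 1, 3): 10 + (-1) + 30 + 20 = 59
σ = (0, 2, 3, 1): 10 + (-1) + 6 + 15 = 30
σ = (0, 3, 1, 2): 10 + 25 + 30 + 19 = 84
σ = (0, 3, 2, 1): 10 + 25 + 12 + 15 = 62
σ = (1, 0, 2, 3): 7 + 2 + 12 + 20 = 41
σ = (1, 0, 3, 2): 7 + 2 + 6 + 19 = 34
σ = (1, 2, 0, 3): 7 + (-1) + 24 + 20 = 50
σ = (1, 2, 3, 0): 7 + (-1) + 6 + 13 = 25
σ = (1, 3, 0, 2): 7 + 25 + 24 + 19 = 75
σ = (1, 3, 2, 0): 7 + 25 + 12 + 13 = 57
σ = (2, 0, 1, 3): 6 + 2 + 30 + 20 = 58
σ = (2, 0, 3, 1): 6 + 2 + 6 + 15 = 29
σ = (2, 1, 0, 3): 6 + 1 + 24 + 20 = 51
σ = (2, 1, 3, 0): 6 + 1 + 6 + 13 = 26
σ = (2, 3, 0, 1): 6 + 25 + 24 + 15 = 70
σ = (2, 3, 1, 0): 6 + 25 + 30 + 13 = 74
σ = (3, 0, 1, 2): (-8) + 2 + 30 + 19 = 43
σ = (3, 0, 2, 1): (-8) + 2 + 12 + 15 = 21
σ = (3, 1, 0, 2): (-8) + 1 + 24 + 19 = 36
σ = (3, 1, 2, 0): (-8) + 1 + 12 + 13 = 18
σ = (3, 2, 0, 1): (-8) + (-1) + 24 + 15 = 30
σ = (3, 2, 1, 0): (-8) + (-1) + 30 + 13 = 34
Optimal value attained by: σ = (0, 3, 1, 2).
Answer: det⊕(M) = 84; verdict: NONSINGULAR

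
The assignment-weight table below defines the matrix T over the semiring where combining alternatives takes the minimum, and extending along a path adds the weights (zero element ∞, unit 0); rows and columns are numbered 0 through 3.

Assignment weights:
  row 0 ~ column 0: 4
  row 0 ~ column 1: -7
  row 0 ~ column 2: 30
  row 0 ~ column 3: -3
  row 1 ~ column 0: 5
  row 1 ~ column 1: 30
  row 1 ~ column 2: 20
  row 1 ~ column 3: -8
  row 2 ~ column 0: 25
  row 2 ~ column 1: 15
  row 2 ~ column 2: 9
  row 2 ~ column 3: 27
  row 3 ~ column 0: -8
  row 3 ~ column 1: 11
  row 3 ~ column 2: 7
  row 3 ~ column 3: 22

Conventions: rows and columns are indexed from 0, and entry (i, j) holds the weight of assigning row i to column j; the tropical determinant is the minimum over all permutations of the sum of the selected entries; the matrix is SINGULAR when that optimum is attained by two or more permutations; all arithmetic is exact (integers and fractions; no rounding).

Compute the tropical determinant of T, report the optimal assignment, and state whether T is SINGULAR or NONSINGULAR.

σ = (0, 1, 2, 3): 4 + 30 + 9 + 22 = 65
σ = (0, 1, 3, 2): 4 + 30 + 27 + 7 = 68
σ = (0, 2, 1, 3): 4 + 20 + 15 + 22 = 61
σ = (0, 2, 3, 1): 4 + 20 + 27 + 11 = 62
σ = (0, 3, 1, 2): 4 + (-8) + 15 + 7 = 18
σ = (0, 3, 2, 1): 4 + (-8) + 9 + 11 = 16
σ = (1, 0, 2, 3): (-7) + 5 + 9 + 22 = 29
σ = (1, 0, 3, 2): (-7) + 5 + 27 + 7 = 32
σ = (1, 2, 0, 3): (-7) + 20 + 25 + 22 = 60
σ = (1, 2, 3, 0): (-7) + 20 + 27 + (-8) = 32
σ = (1, 3, 0, 2): (-7) + (-8) + 25 + 7 = 17
σ = (1, 3, 2, 0): (-7) + (-8) + 9 + (-8) = -14
σ = (2, 0, 1, 3): 30 + 5 + 15 + 22 = 72
σ = (2, 0, 3, 1): 30 + 5 + 27 + 11 = 73
σ = (2, 1, 0, 3): 30 + 30 + 25 + 22 = 107
σ = (2, 1, 3, 0): 30 + 30 + 27 + (-8) = 79
σ = (2, 3, 0, 1): 30 + (-8) + 25 + 11 = 58
σ = (2, 3, 1, 0): 30 + (-8) + 15 + (-8) = 29
σ = (3, 0, 1, 2): (-3) + 5 + 15 + 7 = 24
σ = (3, 0, 2, 1): (-3) + 5 + 9 + 11 = 22
σ = (3, 1, 0, 2): (-3) + 30 + 25 + 7 = 59
σ = (3, 1, 2, 0): (-3) + 30 + 9 + (-8) = 28
σ = (3, 2, 0, 1): (-3) + 20 + 25 + 11 = 53
σ = (3, 2, 1, 0): (-3) + 20 + 15 + (-8) = 24
Optimal value attained by: σ = (1, 3, 2, 0).
Answer: det⊕(T) = -14; verdict: NONSINGULAR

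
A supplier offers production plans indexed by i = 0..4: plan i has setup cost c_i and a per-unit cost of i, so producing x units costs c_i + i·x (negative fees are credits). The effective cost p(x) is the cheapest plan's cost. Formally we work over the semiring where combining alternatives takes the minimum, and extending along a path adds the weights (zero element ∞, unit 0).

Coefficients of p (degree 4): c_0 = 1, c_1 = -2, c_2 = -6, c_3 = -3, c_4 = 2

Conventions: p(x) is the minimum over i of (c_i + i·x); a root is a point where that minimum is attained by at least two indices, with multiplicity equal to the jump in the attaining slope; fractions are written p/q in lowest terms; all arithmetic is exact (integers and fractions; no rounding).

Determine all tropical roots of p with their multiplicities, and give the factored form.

hull edge (i=0, c=1) to (i=2, c=-6): slope -7/2, span 2
hull edge (i=2, c=-6) to (i=3, c=-3): slope 3, span 1
hull edge (i=3, c=-3) to (i=4, c=2): slope 5, span 1
Factored form: p(x) = 2 ⊗ (x ⊕ (-5)) ⊗ (x ⊕ (-3)) ⊗ (x ⊕ 7/2) ⊗ (x ⊕ 7/2)
Answer: roots = -5 (mult 1), -3 (mult 1), 7/2 (mult 2)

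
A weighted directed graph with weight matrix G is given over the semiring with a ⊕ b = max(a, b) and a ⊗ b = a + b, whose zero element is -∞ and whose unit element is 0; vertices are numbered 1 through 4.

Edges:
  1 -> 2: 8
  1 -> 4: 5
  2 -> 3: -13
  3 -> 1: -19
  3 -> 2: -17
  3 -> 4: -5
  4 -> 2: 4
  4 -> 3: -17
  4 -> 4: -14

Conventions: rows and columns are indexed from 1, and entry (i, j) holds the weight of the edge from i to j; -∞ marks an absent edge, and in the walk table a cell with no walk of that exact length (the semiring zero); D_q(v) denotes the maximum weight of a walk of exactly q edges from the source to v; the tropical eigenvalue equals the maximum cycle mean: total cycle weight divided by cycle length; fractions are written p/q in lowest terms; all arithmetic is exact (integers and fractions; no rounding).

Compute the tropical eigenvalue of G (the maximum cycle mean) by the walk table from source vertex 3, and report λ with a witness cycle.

q=0: [-∞, -∞, 0, -∞]
q=1: [-19, -17, -∞, -5]
q=2: [-∞, -1, -22, -14]
q=3: [-41, -10, -14, -27]
q=4: [-33, -23, -23, -19]
Optimal cycle mean attained by: cycle 2->3->4->2, total (-13) + (-5) + 4, length 3.
Answer: λ = -14/3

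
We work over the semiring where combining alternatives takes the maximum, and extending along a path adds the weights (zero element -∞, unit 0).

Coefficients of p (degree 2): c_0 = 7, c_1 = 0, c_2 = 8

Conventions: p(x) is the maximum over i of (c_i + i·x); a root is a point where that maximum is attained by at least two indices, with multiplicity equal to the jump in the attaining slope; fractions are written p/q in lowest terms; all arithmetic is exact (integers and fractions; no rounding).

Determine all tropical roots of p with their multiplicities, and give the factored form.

hull edge (i=0, c=7) to (i=2, c=8): slope 1/2, span 2
Factored form: p(x) = 8 ⊗ (x ⊕ (-1/2)) ⊗ (x ⊕ (-1/2))
Answer: roots = -1/2 (mult 2)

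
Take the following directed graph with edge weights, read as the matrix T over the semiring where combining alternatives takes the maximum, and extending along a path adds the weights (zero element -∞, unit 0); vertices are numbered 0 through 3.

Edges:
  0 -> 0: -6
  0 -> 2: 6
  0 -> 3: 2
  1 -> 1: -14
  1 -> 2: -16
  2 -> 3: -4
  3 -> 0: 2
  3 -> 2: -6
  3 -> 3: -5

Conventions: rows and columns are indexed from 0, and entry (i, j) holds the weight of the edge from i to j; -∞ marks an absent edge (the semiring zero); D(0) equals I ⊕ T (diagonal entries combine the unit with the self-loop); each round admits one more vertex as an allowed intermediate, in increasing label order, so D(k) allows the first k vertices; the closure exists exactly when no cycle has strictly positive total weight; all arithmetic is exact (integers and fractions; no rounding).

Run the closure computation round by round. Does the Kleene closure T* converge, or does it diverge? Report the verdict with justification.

D(0):
  [0, -∞, 6, 2]
  [-∞, 0, -16, -∞]
  [-∞, -∞, 0, -4]
  [2, -∞, -6, 0]
Detection: at round 1, diagonal entry (3, 3) turns strictly positive.
Key observation: the cycle 3->0->3 has total weight 2 + 2, which is strictly positive.
Answer: DIVERGES — positive cycle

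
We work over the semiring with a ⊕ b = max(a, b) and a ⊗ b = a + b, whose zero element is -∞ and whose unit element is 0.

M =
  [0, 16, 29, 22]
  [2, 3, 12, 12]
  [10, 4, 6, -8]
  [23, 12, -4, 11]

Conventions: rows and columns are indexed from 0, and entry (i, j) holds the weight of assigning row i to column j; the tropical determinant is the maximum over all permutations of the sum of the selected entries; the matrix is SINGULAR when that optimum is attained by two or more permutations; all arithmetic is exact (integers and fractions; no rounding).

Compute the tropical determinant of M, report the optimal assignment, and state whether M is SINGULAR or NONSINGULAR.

σ = (0, 1, 2, 3): 0 + 3 + 6 + 11 = 20
σ = (0, 1, 3, 2): 0 + 3 + (-8) + (-4) = -9
σ = (0, 2, 1, 3): 0 + 12 + 4 + 11 = 27
σ = (0, 2, 3, 1): 0 + 12 + (-8) + 12 = 16
σ = (0, 3, 1, 2): 0 + 12 + 4 + (-4) = 12
σ = (0, 3, 2, 1): 0 + 12 + 6 + 12 = 30
σ = (1, 0, 2, 3): 16 + 2 + 6 + 11 = 35
σ = (1, 0, 3, 2): 16 + 2 + (-8) + (-4) = 6
σ = (1, 2, 0, 3): 16 + 12 + 10 + 11 = 49
σ = (1, 2, 3, 0): 16 + 12 + (-8) + 23 = 43
σ = (1, 3, 0, 2): 16 + 12 + 10 + (-4) = 34
σ = (1, 3, 2, 0): 16 + 12 + 6 + 23 = 57
σ = (2, 0, 1, 3): 29 + 2 + 4 + 11 = 46
σ = (2, 0, 3, 1): 29 + 2 + (-8) + 12 = 35
σ = (2, 1, 0, 3): 29 + 3 + 10 + 11 = 53
σ = (2, 1, 3, 0): 29 + 3 + (-8) + 23 = 47
σ = (2, 3, 0, 1): 29 + 12 + 10 + 12 = 63
σ = (2, 3, 1, 0): 29 + 12 + 4 + 23 = 68
σ = (3, 0, 1, 2): 22 + 2 + 4 + (-4) = 24
σ = (3, 0, 2, 1): 22 + 2 + 6 + 12 = 42
σ = (3, 1, 0, 2): 22 + 3 + 10 + (-4) = 31
σ = (3, 1, 2, 0): 22 + 3 + 6 + 23 = 54
σ = (3, 2, 0, 1): 22 + 12 + 10 + 12 = 56
σ = (3, 2, 1, 0): 22 + 12 + 4 + 23 = 61
Optimal value attained by: σ = (2, 3, 1, 0).
Answer: det⊕(M) = 68; verdict: NONSINGULAR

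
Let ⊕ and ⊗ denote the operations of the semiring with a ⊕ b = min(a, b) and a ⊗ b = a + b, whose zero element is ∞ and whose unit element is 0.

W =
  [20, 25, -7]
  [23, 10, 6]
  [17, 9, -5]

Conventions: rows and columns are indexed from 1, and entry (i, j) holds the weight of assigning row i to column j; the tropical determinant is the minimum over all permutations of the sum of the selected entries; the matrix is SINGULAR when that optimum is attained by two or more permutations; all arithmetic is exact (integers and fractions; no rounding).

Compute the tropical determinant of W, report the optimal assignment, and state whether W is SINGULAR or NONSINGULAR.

σ = (1, 2, 3): 20 + 10 + (-5) = 25
σ = (1, 3, 2): 20 + 6 + 9 = 35
σ = (2, 1, 3): 25 + 23 + (-5) = 43
σ = (2, 3, 1): 25 + 6 + 17 = 48
σ = (3, 1, 2): (-7) + 23 + 9 = 25
σ = (3, 2, 1): (-7) + 10 + 17 = 20
Optimal value attained by: σ = (3, 2, 1).
Answer: det⊕(W) = 20; verdict: NONSINGULAR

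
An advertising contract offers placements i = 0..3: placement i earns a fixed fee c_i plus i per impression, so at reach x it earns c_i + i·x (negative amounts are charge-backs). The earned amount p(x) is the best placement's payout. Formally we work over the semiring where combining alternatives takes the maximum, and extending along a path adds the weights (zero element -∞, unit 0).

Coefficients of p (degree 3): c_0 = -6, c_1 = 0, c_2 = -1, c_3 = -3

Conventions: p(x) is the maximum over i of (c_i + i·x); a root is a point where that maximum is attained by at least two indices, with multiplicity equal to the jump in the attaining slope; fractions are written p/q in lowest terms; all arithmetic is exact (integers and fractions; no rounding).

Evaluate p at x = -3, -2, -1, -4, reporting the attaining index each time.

p(-3) = max(-6+0·(-3)=-6, 0+1·(-3)=-3, -1+2·(-3)=-7, -3+3·(-3)=-12) = -3 (attained by i=1)
p(-2) = max(-6+0·(-2)=-6, 0+1·(-2)=-2, -1+2·(-2)=-5, -3+3·(-2)=-9) = -2 (attained by i=1)
p(-1) = max(-6+0·(-1)=-6, 0+1·(-1)=-1, -1+2·(-1)=-3, -3+3·(-1)=-6) = -1 (attained by i=1)
p(-4) = max(-6+0·(-4)=-6, 0+1·(-4)=-4, -1+2·(-4)=-9, -3+3·(-4)=-15) = -4 (attained by i=1)
Answer: p(-3) = -3; p(-2) = -2; p(-1) = -1; p(-4) = -4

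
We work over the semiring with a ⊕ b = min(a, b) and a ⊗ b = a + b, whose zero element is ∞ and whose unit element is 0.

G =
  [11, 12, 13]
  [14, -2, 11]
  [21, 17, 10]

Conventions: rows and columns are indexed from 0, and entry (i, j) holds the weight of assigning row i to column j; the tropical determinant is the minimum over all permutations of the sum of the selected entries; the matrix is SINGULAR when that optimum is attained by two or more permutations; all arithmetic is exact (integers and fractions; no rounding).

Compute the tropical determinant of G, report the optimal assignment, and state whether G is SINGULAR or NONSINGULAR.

σ = (0, 1, 2): 11 + (-2) + 10 = 19
σ = (0, 2, 1): 11 + 11 + 17 = 39
σ = (1, 0, 2): 12 + 14 + 10 = 36
σ = (1, 2, 0): 12 + 11 + 21 = 44
σ = (2, 0, 1): 13 + 14 + 17 = 44
σ = (2, 1, 0): 13 + (-2) + 21 = 32
Optimal value attained by: σ = (0, 1, 2).
Answer: det⊕(G) = 19; verdict: NONSINGULAR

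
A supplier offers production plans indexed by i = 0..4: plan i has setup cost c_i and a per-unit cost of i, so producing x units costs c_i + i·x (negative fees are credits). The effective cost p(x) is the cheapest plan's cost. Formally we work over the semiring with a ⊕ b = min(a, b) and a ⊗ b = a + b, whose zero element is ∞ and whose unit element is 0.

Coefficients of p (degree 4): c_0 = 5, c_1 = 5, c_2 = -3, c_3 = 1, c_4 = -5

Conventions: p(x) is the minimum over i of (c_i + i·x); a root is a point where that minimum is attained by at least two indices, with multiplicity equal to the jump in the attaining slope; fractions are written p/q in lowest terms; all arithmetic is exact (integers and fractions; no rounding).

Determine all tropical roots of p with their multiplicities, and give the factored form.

hull edge (i=0, c=5) to (i=2, c=-3): slope -4, span 2
hull edge (i=2, c=-3) to (i=4, c=-5): slope -1, span 2
Factored form: p(x) = -5 ⊗ (x ⊕ 1) ⊗ (x ⊕ 1) ⊗ (x ⊕ 4) ⊗ (x ⊕ 4)
Answer: roots = 1 (mult 2), 4 (mult 2)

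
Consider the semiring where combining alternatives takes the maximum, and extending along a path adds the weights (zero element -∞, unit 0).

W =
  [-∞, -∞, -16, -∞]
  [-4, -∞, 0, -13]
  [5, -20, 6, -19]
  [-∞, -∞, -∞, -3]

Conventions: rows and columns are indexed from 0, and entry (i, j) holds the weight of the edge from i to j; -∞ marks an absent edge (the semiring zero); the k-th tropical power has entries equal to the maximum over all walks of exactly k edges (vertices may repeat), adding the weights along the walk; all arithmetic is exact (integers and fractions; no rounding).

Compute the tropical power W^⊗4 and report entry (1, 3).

W^⊗2:
  [-11, -36, -10, -35]
  [5, -20, 6, -16]
  [11, -14, 12, -13]
  [-∞, -∞, -∞, -6]
W^⊗3:
  [-5, -30, -4, -29]
  [11, -14, 12, -13]
  [17, -8, 18, -7]
  [-∞, -∞, -∞, -9]
W^⊗4:
  [1, -24, 2, -23]
  [17, -8, 18, -7]
  [23, -2, 24, -1]
  [-∞, -∞, -∞, -12]
Key observation: the optimum is the walk 1->2->2->2->3, with weight 0 + 6 + 6 + (-19) = -7.
Optimal value attained by: walk 1->2->2->2->3.
Answer: (W^⊗4)[1][3] = -7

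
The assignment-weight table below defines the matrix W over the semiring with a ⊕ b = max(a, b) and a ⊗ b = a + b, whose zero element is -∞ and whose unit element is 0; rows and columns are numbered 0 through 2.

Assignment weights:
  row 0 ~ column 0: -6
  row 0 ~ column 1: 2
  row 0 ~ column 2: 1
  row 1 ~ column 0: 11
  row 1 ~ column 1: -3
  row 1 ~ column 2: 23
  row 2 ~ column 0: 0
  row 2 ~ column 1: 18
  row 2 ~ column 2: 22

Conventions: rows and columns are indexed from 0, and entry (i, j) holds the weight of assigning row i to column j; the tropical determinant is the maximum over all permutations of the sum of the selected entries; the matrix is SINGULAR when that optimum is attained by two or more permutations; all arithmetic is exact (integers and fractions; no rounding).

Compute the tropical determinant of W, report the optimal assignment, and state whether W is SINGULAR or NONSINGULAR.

σ = (0, 1, 2): (-6) + (-3) + 22 = 13
σ = (0, 2, 1): (-6) + 23 + 18 = 35
σ = (1, 0, 2): 2 + 11 + 22 = 35
σ = (1, 2, 0): 2 + 23 + 0 = 25
σ = (2, 0, 1): 1 + 11 + 18 = 30
σ = (2, 1, 0): 1 + (-3) + 0 = -2
Optimal value attained by: σ = (0, 2, 1).
Answer: det⊕(W) = 35; verdict: SINGULAR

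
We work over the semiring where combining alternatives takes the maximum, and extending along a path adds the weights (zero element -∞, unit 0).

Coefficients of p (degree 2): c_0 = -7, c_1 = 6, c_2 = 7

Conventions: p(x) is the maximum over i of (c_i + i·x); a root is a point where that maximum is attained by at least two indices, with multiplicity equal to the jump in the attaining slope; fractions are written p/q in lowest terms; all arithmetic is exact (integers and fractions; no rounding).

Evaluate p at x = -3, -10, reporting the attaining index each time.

p(-3) = max(-7+0·(-3)=-7, 6+1·(-3)=3, 7+2·(-3)=1) = 3 (attained by i=1)
p(-10) = max(-7+0·(-10)=-7, 6+1·(-10)=-4, 7+2·(-10)=-13) = -4 (attained by i=1)
Answer: p(-3) = 3; p(-10) = -4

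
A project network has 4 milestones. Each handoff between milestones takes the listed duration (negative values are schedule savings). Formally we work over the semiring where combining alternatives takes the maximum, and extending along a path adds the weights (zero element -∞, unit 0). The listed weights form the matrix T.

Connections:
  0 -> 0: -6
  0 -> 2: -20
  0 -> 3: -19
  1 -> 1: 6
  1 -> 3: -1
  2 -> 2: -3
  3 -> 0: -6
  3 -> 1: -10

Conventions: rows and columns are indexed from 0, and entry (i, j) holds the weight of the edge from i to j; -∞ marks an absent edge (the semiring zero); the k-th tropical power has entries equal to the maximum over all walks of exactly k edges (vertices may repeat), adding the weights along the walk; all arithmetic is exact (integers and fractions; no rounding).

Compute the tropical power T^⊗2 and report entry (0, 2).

T^⊗2:
  [-12, -29, -23, -25]
  [-7, 12, -∞, 5]
  [-∞, -∞, -6, -∞]
  [-12, -4, -26, -11]
Key observation: the optimum is the walk 0->2->2, with weight (-20) + (-3) = -23.
Optimal value attained by: walk 0->2->2.
Answer: (T^⊗2)[0][2] = -23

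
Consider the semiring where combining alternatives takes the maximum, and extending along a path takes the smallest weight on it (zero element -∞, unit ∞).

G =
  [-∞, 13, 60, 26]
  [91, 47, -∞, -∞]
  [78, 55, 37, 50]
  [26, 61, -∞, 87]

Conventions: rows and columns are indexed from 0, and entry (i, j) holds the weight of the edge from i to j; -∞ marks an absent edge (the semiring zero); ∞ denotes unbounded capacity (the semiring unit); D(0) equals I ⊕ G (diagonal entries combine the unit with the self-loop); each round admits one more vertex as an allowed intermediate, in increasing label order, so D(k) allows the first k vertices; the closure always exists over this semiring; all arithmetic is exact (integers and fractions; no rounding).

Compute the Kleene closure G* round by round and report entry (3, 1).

D(0):
  [∞, 13, 60, 26]
  [91, ∞, -∞, -∞]
  [78, 55, ∞, 50]
  [26, 61, -∞, ∞]
D(1):
  [∞, 13, 60, 26]
  [91, ∞, 60, 26]
  [78, 55, ∞, 50]
  [26, 61, 26, ∞]
D(2):
  [∞, 13, 60, 26]
  [91, ∞, 60, 26]
  [78, 55, ∞, 50]
  [61, 61, 60, ∞]
D(3):
  [∞, 55, 60, 50]
  [91, ∞, 60, 50]
  [78, 55, ∞, 50]
  [61, 61, 60, ∞]
D(4):
  [∞, 55, 60, 50]
  [91, ∞, 60, 50]
  [78, 55, ∞, 50]
  [61, 61, 60, ∞]
Answer: G*[3][1] = 61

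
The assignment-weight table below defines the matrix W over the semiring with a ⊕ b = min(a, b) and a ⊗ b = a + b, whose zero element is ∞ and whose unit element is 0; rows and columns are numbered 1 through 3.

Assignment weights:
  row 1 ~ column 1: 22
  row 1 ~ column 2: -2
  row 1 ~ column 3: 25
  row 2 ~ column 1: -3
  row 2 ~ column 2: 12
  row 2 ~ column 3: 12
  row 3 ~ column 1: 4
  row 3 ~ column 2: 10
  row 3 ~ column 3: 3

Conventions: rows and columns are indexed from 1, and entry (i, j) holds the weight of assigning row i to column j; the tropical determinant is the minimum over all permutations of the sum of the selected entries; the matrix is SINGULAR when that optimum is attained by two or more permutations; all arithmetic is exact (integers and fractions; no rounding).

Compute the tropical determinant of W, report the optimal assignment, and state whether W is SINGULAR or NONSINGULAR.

σ = (1, 2, 3): 22 + 12 + 3 = 37
σ = (1, 3, 2): 22 + 12 + 10 = 44
σ = (2, 1, 3): (-2) + (-3) + 3 = -2
σ = (2, 3, 1): (-2) + 12 + 4 = 14
σ = (3, 1, 2): 25 + (-3) + 10 = 32
σ = (3, 2, 1): 25 + 12 + 4 = 41
Optimal value attained by: σ = (2, 1, 3).
Answer: det⊕(W) = -2; verdict: NONSINGULAR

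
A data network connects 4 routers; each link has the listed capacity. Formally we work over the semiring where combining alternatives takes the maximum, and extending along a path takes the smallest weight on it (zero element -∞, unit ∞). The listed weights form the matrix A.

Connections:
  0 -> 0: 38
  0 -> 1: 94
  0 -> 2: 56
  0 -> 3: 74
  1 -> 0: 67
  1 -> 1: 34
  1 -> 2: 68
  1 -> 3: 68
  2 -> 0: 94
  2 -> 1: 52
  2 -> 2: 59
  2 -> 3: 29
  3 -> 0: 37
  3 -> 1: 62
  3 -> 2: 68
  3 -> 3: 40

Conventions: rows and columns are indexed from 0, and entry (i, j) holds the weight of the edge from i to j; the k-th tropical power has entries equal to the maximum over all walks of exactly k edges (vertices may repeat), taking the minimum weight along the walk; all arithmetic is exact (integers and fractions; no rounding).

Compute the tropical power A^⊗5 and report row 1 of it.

A^⊗2:
  [67, 62, 68, 68]
  [68, 67, 68, 67]
  [59, 94, 59, 74]
  [68, 52, 62, 62]
A^⊗3:
  [68, 67, 68, 67]
  [68, 68, 67, 68]
  [67, 62, 68, 68]
  [62, 68, 62, 68]
A^⊗4:
  [68, 68, 67, 68]
  [67, 68, 68, 68]
  [68, 67, 68, 67]
  [67, 62, 68, 68]
A^⊗5:
  [67, 68, 68, 68]
  [68, 67, 68, 68]
  [68, 68, 67, 68]
  [68, 67, 68, 67]
Answer: row 1 of A^⊗5 = [68, 67, 68, 68]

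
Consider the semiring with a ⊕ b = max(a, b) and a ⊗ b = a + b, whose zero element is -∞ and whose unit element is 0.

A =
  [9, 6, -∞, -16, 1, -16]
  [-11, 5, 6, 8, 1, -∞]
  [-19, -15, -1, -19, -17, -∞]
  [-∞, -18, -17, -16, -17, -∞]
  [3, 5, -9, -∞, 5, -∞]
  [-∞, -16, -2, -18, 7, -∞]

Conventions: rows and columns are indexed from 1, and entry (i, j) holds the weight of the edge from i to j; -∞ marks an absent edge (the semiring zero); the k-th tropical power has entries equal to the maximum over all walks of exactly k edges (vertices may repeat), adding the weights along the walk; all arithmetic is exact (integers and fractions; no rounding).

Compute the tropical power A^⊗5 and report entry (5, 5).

A^⊗2:
  [18, 15, 12, 14, 10, -7]
  [4, 10, 11, 13, 6, -27]
  [-10, -10, -2, -7, -12, -35]
  [-14, -12, -12, -10, -12, -∞]
  [12, 10, 11, 13, 10, -13]
  [10, 12, -2, -8, 12, -∞]
A^⊗3:
  [27, 24, 21, 23, 19, 2]
  [13, 15, 16, 18, 11, -12]
  [-1, -4, -3, -2, -7, -26]
  [-5, -7, -6, -4, -7, -30]
  [21, 18, 16, 18, 15, -4]
  [19, 17, 18, 20, 17, -6]
A^⊗4:
  [36, 33, 30, 32, 28, 11]
  [22, 20, 21, 23, 16, -3]
  [8, 5, 2, 4, 0, -17]
  [4, 1, -1, 1, -2, -21]
  [30, 27, 24, 26, 22, 5]
  [28, 25, 23, 25, 22, 3]
A^⊗5:
  [45, 42, 39, 41, 37, 20]
  [31, 28, 26, 28, 23, 6]
  [17, 14, 11, 13, 9, -8]
  [13, 10, 7, 9, 5, -12]
  [39, 36, 33, 35, 31, 14]
  [37, 34, 31, 33, 29, 12]
Key observation: the optimum is the walk 5->1->1->1->1->5, with weight 3 + 9 + 9 + 9 + 1 = 31.
Optimal value attained by: walk 5->1->1->1->1->5.
Answer: (A^⊗5)[5][5] = 31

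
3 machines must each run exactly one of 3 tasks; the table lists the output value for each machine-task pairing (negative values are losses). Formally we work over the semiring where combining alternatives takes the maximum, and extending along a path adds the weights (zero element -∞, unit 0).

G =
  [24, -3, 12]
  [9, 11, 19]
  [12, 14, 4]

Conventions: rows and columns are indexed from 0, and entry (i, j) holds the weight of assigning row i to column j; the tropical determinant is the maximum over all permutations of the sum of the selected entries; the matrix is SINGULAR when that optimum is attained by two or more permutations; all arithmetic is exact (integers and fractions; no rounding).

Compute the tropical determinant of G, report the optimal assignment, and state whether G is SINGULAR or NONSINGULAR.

σ = (0, 1, 2): 24 + 11 + 4 = 39
σ = (0, 2, 1): 24 + 19 + 14 = 57
σ = (1, 0, 2): (-3) + 9 + 4 = 10
σ = (1, 2, 0): (-3) + 19 + 12 = 28
σ = (2, 0, 1): 12 + 9 + 14 = 35
σ = (2, 1, 0): 12 + 11 + 12 = 35
Optimal value attained by: σ = (0, 2, 1).
Answer: det⊕(G) = 57; verdict: NONSINGULAR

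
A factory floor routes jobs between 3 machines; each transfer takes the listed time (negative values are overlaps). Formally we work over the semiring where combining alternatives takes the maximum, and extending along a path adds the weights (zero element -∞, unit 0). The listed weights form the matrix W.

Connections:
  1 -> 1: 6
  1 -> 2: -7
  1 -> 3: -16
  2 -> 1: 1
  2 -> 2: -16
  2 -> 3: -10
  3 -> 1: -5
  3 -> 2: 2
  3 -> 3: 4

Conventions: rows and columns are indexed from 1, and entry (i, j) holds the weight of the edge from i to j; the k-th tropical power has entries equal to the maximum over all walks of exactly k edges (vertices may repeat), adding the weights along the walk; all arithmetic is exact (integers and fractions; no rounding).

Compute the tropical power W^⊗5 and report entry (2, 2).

W^⊗2:
  [12, -1, -10]
  [7, -6, -6]
  [3, 6, 8]
W^⊗3:
  [18, 5, -4]
  [13, 0, -2]
  [9, 10, 12]
W^⊗4:
  [24, 11, 2]
  [19, 6, 2]
  [15, 14, 16]
W^⊗5:
  [30, 17, 8]
  [25, 12, 6]
  [21, 18, 20]
Key observation: the optimum is the walk 2->1->1->1->1->2, with weight 1 + 6 + 6 + 6 + (-7) = 12.
Optimal value attained by: walk 2->1->1->1->1->2.
Answer: (W^⊗5)[2][2] = 12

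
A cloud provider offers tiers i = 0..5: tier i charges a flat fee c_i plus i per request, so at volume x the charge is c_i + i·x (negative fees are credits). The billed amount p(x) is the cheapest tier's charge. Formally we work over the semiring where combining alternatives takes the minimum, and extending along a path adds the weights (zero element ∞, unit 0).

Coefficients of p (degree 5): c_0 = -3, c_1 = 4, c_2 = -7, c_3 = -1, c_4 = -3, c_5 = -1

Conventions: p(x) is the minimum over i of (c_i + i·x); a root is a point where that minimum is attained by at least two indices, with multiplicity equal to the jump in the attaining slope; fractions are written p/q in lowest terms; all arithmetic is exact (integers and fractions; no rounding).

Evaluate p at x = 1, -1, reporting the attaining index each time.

p(1) = min(-3+0·1=-3, 4+1·1=5, -7+2·1=-5, -1+3·1=2, -3+4·1=1, -1+5·1=4) = -5 (attained by i=2)
p(-1) = min(-3+0·(-1)=-3, 4+1·(-1)=3, -7+2·(-1)=-9, -1+3·(-1)=-4, -3+4·(-1)=-7, -1+5·(-1)=-6) = -9 (attained by i=2)
Answer: p(1) = -5; p(-1) = -9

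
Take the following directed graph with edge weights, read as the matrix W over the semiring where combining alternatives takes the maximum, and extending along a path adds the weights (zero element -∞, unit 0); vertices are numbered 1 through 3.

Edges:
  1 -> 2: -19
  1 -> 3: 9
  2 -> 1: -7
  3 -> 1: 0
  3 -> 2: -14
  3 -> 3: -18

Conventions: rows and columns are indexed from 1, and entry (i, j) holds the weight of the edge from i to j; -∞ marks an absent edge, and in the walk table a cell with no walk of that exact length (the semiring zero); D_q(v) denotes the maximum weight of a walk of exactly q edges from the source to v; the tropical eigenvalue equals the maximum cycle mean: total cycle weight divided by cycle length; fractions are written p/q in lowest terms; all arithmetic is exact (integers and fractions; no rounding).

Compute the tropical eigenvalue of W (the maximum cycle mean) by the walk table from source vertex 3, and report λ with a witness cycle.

q=0: [-∞, -∞, 0]
q=1: [0, -14, -18]
q=2: [-18, -19, 9]
q=3: [9, -5, -9]
Optimal cycle mean attained by: cycle 1->3->1, total 9 + 0, length 2.
Answer: λ = 9/2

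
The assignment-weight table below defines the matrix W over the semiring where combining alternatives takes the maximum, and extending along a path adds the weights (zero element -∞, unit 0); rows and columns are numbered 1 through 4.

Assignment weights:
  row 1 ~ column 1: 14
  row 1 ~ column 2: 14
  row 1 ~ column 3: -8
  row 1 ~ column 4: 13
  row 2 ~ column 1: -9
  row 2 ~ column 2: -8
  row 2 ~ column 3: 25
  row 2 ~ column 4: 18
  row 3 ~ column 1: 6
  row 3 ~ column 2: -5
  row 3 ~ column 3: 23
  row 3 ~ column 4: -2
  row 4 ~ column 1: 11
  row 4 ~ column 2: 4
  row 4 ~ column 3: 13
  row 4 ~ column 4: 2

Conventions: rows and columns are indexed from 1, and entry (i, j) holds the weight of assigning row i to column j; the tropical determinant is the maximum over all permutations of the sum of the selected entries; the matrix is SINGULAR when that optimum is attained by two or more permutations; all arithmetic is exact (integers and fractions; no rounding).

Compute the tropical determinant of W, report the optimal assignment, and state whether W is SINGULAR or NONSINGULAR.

σ = (1, 2, 3, 4): 14 + (-8) + 23 + 2 = 31
σ = (1, 2, 4, 3): 14 + (-8) + (-2) + 13 = 17
σ = (1, 3, 2, 4): 14 + 25 + (-5) + 2 = 36
σ = (1, 3, 4, 2): 14 + 25 + (-2) + 4 = 41
σ = (1, 4, 2, 3): 14 + 18 + (-5) + 13 = 40
σ = (1, 4, 3, 2): 14 + 18 + 23 + 4 = 59
σ = (2, 1, 3, 4): 14 + (-9) + 23 + 2 = 30
σ = (2, 1, 4, 3): 14 + (-9) + (-2) + 13 = 16
σ = (2, 3, 1, 4): 14 + 25 + 6 + 2 = 47
σ = (2, 3, 4, 1): 14 + 25 + (-2) + 11 = 48
σ = (2, 4, 1, 3): 14 + 18 + 6 + 13 = 51
σ = (2, 4, 3, 1): 14 + 18 + 23 + 11 = 66
σ = (3, 1, 2, 4): (-8) + (-9) + (-5) + 2 = -20
σ = (3, 1, 4, 2): (-8) + (-9) + (-2) + 4 = -15
σ = (3, 2, 1, 4): (-8) + (-8) + 6 + 2 = -8
σ = (3, 2, 4, 1): (-8) + (-8) + (-2) + 11 = -7
σ = (3, 4, 1, 2): (-8) + 18 + 6 + 4 = 20
σ = (3, 4, 2, 1): (-8) + 18 + (-5) + 11 = 16
σ = (4, 1, 2, 3): 13 + (-9) + (-5) + 13 = 12
σ = (4, 1, 3, 2): 13 + (-9) + 23 + 4 = 31
σ = (4, 2, 1, 3): 13 + (-8) + 6 + 13 = 24
σ = (4, 2, 3, 1): 13 + (-8) + 23 + 11 = 39
σ = (4, 3, 1, 2): 13 + 25 + 6 + 4 = 48
σ = (4, 3, 2, 1): 13 + 25 + (-5) + 11 = 44
Optimal value attained by: σ = (2, 4, 3, 1).
Answer: det⊕(W) = 66; verdict: NONSINGULAR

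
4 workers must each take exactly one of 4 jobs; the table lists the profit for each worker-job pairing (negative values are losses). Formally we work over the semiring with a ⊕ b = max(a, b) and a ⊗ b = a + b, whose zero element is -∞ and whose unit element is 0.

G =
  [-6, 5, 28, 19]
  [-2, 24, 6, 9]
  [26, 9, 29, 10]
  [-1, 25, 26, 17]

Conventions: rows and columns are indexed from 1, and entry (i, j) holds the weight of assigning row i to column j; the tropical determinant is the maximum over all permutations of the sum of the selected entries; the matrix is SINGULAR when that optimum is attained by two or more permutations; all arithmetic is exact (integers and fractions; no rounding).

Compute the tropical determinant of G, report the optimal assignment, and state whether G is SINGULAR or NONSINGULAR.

σ = (1, 2, 3, 4): (-6) + 24 + 29 + 17 = 64
σ = (1, 2, 4, 3): (-6) + 24 + 10 + 26 = 54
σ = (1, 3, 2, 4): (-6) + 6 + 9 + 17 = 26
σ = (1, 3, 4, 2): (-6) + 6 + 10 + 25 = 35
σ = (1, 4, 2, 3): (-6) + 9 + 9 + 26 = 38
σ = (1, 4, 3, 2): (-6) + 9 + 29 + 25 = 57
σ = (2, 1, 3, 4): 5 + (-2) + 29 + 17 = 49
σ = (2, 1, 4, 3): 5 + (-2) + 10 + 26 = 39
σ = (2, 3, 1, 4): 5 + 6 + 26 + 17 = 54
σ = (2, 3, 4, 1): 5 + 6 + 10 + (-1) = 20
σ = (2, 4, 1, 3): 5 + 9 + 26 + 26 = 66
σ = (2, 4, 3, 1): 5 + 9 + 29 + (-1) = 42
σ = (3, 1, 2, 4): 28 + (-2) + 9 + 17 = 52
σ = (3, 1, 4, 2): 28 + (-2) + 10 + 25 = 61
σ = (3, 2, 1, 4): 28 + 24 + 26 + 17 = 95
σ = (3, 2, 4, 1): 28 + 24 + 10 + (-1) = 61
σ = (3, 4, 1, 2): 28 + 9 + 26 + 25 = 88
σ = (3, 4, 2, 1): 28 + 9 + 9 + (-1) = 45
σ = (4, 1, 2, 3): 19 + (-2) + 9 + 26 = 52
σ = (4, 1, 3, 2): 19 + (-2) + 29 + 25 = 71
σ = (4, 2, 1, 3): 19 + 24 + 26 + 26 = 95
σ = (4, 2, 3, 1): 19 + 24 + 29 + (-1) = 71
σ = (4, 3, 1, 2): 19 + 6 + 26 + 25 = 76
σ = (4, 3, 2, 1): 19 + 6 + 9 + (-1) = 33
Optimal value attained by: σ = (3, 2, 1, 4).
Answer: det⊕(G) = 95; verdict: SINGULAR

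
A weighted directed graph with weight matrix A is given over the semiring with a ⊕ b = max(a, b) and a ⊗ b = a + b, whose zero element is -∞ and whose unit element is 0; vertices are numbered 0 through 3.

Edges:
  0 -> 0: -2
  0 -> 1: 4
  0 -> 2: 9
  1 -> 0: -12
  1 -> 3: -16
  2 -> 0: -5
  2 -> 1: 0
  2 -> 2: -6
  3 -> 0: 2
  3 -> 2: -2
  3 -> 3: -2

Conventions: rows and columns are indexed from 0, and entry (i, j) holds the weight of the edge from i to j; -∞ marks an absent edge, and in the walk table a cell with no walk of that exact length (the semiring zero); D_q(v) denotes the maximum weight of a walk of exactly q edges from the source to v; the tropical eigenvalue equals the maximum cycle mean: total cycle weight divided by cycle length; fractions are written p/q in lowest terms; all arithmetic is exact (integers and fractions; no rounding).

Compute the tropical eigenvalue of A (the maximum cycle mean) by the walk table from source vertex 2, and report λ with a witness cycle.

q=0: [-∞, -∞, 0, -∞]
q=1: [-5, 0, -6, -∞]
q=2: [-7, -1, 4, -16]
q=3: [-1, 4, 2, -17]
q=4: [-3, 3, 8, -12]
Optimal cycle mean attained by: cycle 0->2->0, total 9 + (-5), length 2.
Answer: λ = 2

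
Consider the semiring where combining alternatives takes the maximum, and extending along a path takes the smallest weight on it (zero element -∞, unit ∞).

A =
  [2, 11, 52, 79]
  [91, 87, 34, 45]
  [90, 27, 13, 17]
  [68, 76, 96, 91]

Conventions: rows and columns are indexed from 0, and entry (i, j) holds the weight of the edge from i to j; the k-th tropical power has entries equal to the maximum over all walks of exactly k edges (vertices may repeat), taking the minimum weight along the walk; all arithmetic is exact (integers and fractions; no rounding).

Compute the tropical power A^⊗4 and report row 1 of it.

A^⊗2:
  [68, 76, 79, 79]
  [87, 87, 52, 79]
  [27, 27, 52, 79]
  [90, 76, 91, 91]
A^⊗3:
  [79, 76, 79, 79]
  [87, 87, 79, 79]
  [68, 76, 79, 79]
  [90, 76, 91, 91]
A^⊗4:
  [79, 76, 79, 79]
  [87, 87, 79, 79]
  [79, 76, 79, 79]
  [90, 76, 91, 91]
Answer: row 1 of A^⊗4 = [87, 87, 79, 79]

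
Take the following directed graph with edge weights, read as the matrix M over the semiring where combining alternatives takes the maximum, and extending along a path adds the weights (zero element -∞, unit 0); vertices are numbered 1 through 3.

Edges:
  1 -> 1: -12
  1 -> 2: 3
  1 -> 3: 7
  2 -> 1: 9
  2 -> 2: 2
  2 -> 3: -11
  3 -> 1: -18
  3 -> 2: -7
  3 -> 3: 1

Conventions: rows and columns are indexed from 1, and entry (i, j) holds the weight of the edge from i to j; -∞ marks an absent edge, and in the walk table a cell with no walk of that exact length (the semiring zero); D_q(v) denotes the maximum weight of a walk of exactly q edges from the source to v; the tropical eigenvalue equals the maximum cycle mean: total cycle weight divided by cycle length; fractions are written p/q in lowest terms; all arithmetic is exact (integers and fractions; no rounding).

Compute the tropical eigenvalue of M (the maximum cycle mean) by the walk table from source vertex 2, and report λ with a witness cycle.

q=0: [-∞, 0, -∞]
q=1: [9, 2, -11]
q=2: [11, 12, 16]
q=3: [21, 14, 18]
Optimal cycle mean attained by: cycle 1->2->1, total 3 + 9, length 2.
Answer: λ = 6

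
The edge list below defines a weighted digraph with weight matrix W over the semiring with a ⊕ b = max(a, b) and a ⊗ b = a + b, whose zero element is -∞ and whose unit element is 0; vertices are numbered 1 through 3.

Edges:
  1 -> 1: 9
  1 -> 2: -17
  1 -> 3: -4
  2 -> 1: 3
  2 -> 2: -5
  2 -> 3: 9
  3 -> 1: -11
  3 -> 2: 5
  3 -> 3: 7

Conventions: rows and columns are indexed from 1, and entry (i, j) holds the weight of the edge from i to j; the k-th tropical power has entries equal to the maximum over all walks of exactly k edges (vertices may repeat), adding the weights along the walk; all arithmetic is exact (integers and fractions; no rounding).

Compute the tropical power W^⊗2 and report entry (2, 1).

W^⊗2:
  [18, 1, 5]
  [12, 14, 16]
  [8, 12, 14]
Key observation: the optimum is the walk 2->1->1, with weight 3 + 9 = 12.
Optimal value attained by: walk 2->1->1.
Answer: (W^⊗2)[2][1] = 12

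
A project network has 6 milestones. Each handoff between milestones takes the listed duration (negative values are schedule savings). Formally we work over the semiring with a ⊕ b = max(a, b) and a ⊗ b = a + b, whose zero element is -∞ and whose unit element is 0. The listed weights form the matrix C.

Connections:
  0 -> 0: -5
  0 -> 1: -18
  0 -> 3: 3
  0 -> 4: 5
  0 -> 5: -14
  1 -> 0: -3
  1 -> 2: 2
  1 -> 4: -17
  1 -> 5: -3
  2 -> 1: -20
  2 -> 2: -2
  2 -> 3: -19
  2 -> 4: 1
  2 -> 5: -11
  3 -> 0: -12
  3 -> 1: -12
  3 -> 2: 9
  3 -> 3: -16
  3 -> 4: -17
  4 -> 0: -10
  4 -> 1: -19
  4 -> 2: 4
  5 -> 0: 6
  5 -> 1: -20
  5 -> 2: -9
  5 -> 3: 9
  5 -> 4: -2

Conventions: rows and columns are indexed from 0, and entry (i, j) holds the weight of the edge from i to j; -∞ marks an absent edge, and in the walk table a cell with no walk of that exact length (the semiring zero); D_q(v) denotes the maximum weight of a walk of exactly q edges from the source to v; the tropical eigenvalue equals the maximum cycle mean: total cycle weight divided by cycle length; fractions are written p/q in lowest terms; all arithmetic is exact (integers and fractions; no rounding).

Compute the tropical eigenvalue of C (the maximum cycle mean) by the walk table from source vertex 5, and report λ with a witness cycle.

q=0: [-∞, -∞, -∞, -∞, -∞, 0]
q=1: [6, -20, -9, 9, -2, -∞]
q=2: [1, -3, 18, 9, 11, -8]
q=3: [1, -2, 18, 4, 19, 7]
q=4: [13, 0, 23, 16, 19, 7]
q=5: [13, 4, 25, 16, 24, 12]
q=6: [18, 5, 28, 21, 26, 14]
Optimal cycle mean attained by: cycle 2->4->2, total 1 + 4, length 2.
Answer: λ = 5/2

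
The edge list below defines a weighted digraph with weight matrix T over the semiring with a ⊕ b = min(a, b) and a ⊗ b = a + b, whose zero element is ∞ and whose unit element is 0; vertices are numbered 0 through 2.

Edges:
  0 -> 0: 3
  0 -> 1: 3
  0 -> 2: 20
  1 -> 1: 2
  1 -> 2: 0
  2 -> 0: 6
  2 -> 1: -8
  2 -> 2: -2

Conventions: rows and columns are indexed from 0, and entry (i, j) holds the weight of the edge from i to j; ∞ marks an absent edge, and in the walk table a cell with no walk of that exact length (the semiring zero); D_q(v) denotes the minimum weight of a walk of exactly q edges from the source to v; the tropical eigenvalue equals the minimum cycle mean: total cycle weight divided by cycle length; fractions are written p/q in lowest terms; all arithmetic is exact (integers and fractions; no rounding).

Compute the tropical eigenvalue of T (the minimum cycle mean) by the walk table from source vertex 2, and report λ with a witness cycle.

q=0: [∞, ∞, 0]
q=1: [6, -8, -2]
q=2: [4, -10, -8]
q=3: [-2, -16, -10]
Optimal cycle mean attained by: cycle 1->2->1, total 0 + (-8), length 2.
Answer: λ = -4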